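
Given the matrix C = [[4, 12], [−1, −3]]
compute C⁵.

C² = C (a projection; rank 1, trace 1), so C⁵ = C.

[[4, 12], [−1, −3]]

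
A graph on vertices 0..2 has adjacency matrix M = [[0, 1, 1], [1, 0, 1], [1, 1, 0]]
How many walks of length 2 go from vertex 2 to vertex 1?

The number of length-2 walks from vertex 2 to vertex 1 is entry (2,1) of M², where M is the adjacency matrix.
M² = [[2, 1, 1], [1, 2, 1], [1, 1, 2]]

1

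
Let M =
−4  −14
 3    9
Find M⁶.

[[−3926, −9310], [1995, 4719]]

tr M = 5 and det M = 6, so the characteristic polynomial is λ² − (5)λ + (6) with roots 2 and 3.
Eigenvectors give P = [[−7, 2], [3, −1]] with P⁻¹ = [[−1, −2], [−3, −7]], and M = P·diag(2, 3)·P⁻¹.
Then M⁶ = P·diag(64, 729)·P⁻¹ = [[−448, 1458], [192, −729]] · [[−1, −2], [−3, −7]] = [[−3926, −9310], [1995, 4719]].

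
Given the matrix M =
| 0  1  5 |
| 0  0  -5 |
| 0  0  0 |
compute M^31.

M is strictly triangular, hence nilpotent: M^3 = 0, so M^31 = 0.

[[0, 0, 0], [0, 0, 0], [0, 0, 0]]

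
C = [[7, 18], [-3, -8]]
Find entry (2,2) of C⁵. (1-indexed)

-98

tr C = -1 and det C = -2, so the characteristic polynomial is λ² − (-1)λ + (-2) with roots -2 and 1.
Eigenvectors give P = [[2, -3], [-1, 1]] with P⁻¹ = [[-1, -3], [-1, -2]], and C = P·diag(-2, 1)·P⁻¹.
Then C⁵ = P·diag(-32, 1)·P⁻¹ = [[-64, -3], [32, 1]] · [[-1, -3], [-1, -2]] = [[67, 198], [-33, -98]].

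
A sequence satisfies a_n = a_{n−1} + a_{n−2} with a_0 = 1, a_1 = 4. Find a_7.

With companion matrix T = [[1, 1], [1, 0]], [a_n, a_{n−1}]ᵀ = T·[a_{n−1}, a_{n−2}]ᵀ, so [a_7, a_6]ᵀ = T⁶·[a_1, a_0]ᵀ.
T⁶ = [[13, 8], [8, 5]], giving [a_7, a_6]ᵀ = [[60], [37]].

60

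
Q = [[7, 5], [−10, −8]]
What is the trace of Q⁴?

97

tr Q = −1 and det Q = −6, so the characteristic polynomial is λ² − (−1)λ + (−6) with roots 2 and −3.
Eigenvectors give P = [[−1, −1], [1, 2]] with P⁻¹ = [[−2, −1], [1, 1]], and Q = P·diag(2, −3)·P⁻¹.
Then Q⁴ = P·diag(16, 81)·P⁻¹ = [[−16, −81], [16, 162]] · [[−2, −1], [1, 1]] = [[−49, −65], [130, 146]].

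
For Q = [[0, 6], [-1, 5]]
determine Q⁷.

tr Q = 5 and det Q = 6, so the characteristic polynomial is λ² − (5)λ + (6) with roots 3 and 2.
Eigenvectors give P = [[-2, 3], [-1, 1]] with P⁻¹ = [[1, -3], [1, -2]], and Q = P·diag(3, 2)·P⁻¹.
Then Q⁷ = P·diag(2187, 128)·P⁻¹ = [[-4374, 384], [-2187, 128]] · [[1, -3], [1, -2]] = [[-3990, 12354], [-2059, 6305]].

[[-3990, 12354], [-2059, 6305]]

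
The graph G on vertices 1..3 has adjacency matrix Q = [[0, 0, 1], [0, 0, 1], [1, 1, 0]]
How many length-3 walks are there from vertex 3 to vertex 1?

The number of length-3 walks from vertex 3 to vertex 1 is entry (3,1) of Q^3, where Q is the adjacency matrix.
Q^2 = [[1, 1, 0], [1, 1, 0], [0, 0, 2]]
Q^3 = [[0, 0, 2], [0, 0, 2], [2, 2, 0]]

2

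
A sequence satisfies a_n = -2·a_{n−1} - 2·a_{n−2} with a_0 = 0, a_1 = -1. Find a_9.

With companion matrix C = [[-2, -2], [1, 0]], [a_n, a_{n−1}]ᵀ = C·[a_{n−1}, a_{n−2}]ᵀ, so [a_9, a_8]ᵀ = C^8·[a_1, a_0]ᵀ.
C^8 = [[16, 0], [0, 16]], giving [a_9, a_8]ᵀ = [[-16], [0]].

-16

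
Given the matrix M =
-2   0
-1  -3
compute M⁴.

[[16, 0], [65, 81]]

tr M = -5 and det M = 6, so the characteristic polynomial is λ² − (-5)λ + (6) with roots -3 and -2.
Eigenvectors give P = [[0, 1], [-1, -1]] with P⁻¹ = [[-1, -1], [1, 0]], and M = P·diag(-3, -2)·P⁻¹.
Then M⁴ = P·diag(81, 16)·P⁻¹ = [[0, 16], [-81, -16]] · [[-1, -1], [1, 0]] = [[16, 0], [65, 81]].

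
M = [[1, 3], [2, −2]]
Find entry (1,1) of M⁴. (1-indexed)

55

M² = [[7, −3], [−2, 10]]
M³ = [[1, 27], [18, −26]]
M⁴ = [[55, −51], [−34, 106]]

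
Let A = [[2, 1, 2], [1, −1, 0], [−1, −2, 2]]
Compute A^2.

[[3, −3, 8], [1, 2, 2], [−6, −3, 2]]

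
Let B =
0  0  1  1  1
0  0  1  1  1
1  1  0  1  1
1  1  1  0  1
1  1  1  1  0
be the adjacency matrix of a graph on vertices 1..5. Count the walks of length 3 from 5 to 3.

11

The number of length-3 walks from vertex 5 to vertex 3 is entry (5,3) of B^3, where B is the adjacency matrix.
B^2 = [[3, 3, 2, 2, 2], [3, 3, 2, 2, 2], [2, 2, 4, 3, 3], [2, 2, 3, 4, 3], [2, 2, 3, 3, 4]]
B^3 = [[6, 6, 10, 10, 10], [6, 6, 10, 10, 10], [10, 10, 10, 11, 11], [10, 10, 11, 10, 11], [10, 10, 11, 11, 10]]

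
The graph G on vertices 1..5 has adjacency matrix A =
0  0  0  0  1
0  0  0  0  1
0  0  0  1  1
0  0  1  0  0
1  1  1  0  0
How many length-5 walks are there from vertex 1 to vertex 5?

The number of length-5 walks from vertex 1 to vertex 5 is entry (1,5) of A⁵, where A is the adjacency matrix.
A² = [[1, 1, 1, 0, 0], [1, 1, 1, 0, 0], [1, 1, 2, 0, 0], [0, 0, 0, 1, 1], [0, 0, 0, 1, 3]]
A³ = [[0, 0, 0, 1, 3], [0, 0, 0, 1, 3], [0, 0, 0, 2, 4], [1, 1, 2, 0, 0], [3, 3, 4, 0, 0]]
A⁴ = [[3, 3, 4, 0, 0], [3, 3, 4, 0, 0], [4, 4, 6, 0, 0], [0, 0, 0, 2, 4], [0, 0, 0, 4, 10]]
A⁵ = [[0, 0, 0, 4, 10], [0, 0, 0, 4, 10], [0, 0, 0, 6, 14], [4, 4, 6, 0, 0], [10, 10, 14, 0, 0]]

10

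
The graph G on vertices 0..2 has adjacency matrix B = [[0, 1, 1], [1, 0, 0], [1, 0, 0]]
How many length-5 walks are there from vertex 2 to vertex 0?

4

The number of length-5 walks from vertex 2 to vertex 0 is entry (2,0) of B^5, where B is the adjacency matrix.
B^2 = [[2, 0, 0], [0, 1, 1], [0, 1, 1]]
B^3 = [[0, 2, 2], [2, 0, 0], [2, 0, 0]]
B^4 = [[4, 0, 0], [0, 2, 2], [0, 2, 2]]
B^5 = [[0, 4, 4], [4, 0, 0], [4, 0, 0]]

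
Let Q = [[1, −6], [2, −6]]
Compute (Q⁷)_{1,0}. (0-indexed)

4118

tr Q = −5 and det Q = 6, so the characteristic polynomial is λ² − (−5)λ + (6) with roots −3 and −2.
Eigenvectors give P = [[3, −2], [2, −1]] with P⁻¹ = [[−1, 2], [−2, 3]], and Q = P·diag(−3, −2)·P⁻¹.
Then Q⁷ = P·diag(−2187, −128)·P⁻¹ = [[−6561, 256], [−4374, 128]] · [[−1, 2], [−2, 3]] = [[6049, −12354], [4118, −8364]].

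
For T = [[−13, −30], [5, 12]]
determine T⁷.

tr T = −1 and det T = −6, so the characteristic polynomial is λ² − (−1)λ + (−6) with roots −3 and 2.
Eigenvectors give P = [[3, −2], [−1, 1]] with P⁻¹ = [[1, 2], [1, 3]], and T = P·diag(−3, 2)·P⁻¹.
Then T⁷ = P·diag(−2187, 128)·P⁻¹ = [[−6561, −256], [2187, 128]] · [[1, 2], [1, 3]] = [[−6817, −13890], [2315, 4758]].

[[−6817, −13890], [2315, 4758]]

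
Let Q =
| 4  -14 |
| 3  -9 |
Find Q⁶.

[[-3926, 9310], [-1995, 4719]]

tr Q = -5 and det Q = 6, so the characteristic polynomial is λ² − (-5)λ + (6) with roots -3 and -2.
Eigenvectors give P = [[2, 7], [1, 3]] with P⁻¹ = [[-3, 7], [1, -2]], and Q = P·diag(-3, -2)·P⁻¹.
Then Q⁶ = P·diag(729, 64)·P⁻¹ = [[1458, 448], [729, 192]] · [[-3, 7], [1, -2]] = [[-3926, 9310], [-1995, 4719]].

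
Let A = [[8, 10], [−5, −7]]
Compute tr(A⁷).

2059

tr A = 1 and det A = −6, so the characteristic polynomial is λ² − (1)λ + (−6) with roots −2 and 3.
Eigenvectors give P = [[−1, 2], [1, −1]] with P⁻¹ = [[1, 2], [1, 1]], and A = P·diag(−2, 3)·P⁻¹.
Then A⁷ = P·diag(−128, 2187)·P⁻¹ = [[128, 4374], [−128, −2187]] · [[1, 2], [1, 1]] = [[4502, 4630], [−2315, −2443]].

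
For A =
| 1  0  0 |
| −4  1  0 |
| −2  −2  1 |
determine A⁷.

[[1, 0, 0], [−28, 1, 0], [154, −14, 1]]

A = I + N where N = [[0, 0, 0], [−4, 0, 0], [−2, −2, 0]] is strictly lower-triangular, so N³ = 0.
(I + N)⁷ = I + 7·N + 21·N² = [[1, 0, 0], [−28, 1, 0], [154, −14, 1]].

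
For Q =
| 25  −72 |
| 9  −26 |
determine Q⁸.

[[−2039, 6120], [−765, 2296]]

tr Q = −1 and det Q = −2, so the characteristic polynomial is λ² − (−1)λ + (−2) with roots 1 and −2.
Eigenvectors give P = [[−3, −8], [−1, −3]] with P⁻¹ = [[−3, 8], [1, −3]], and Q = P·diag(1, −2)·P⁻¹.
Then Q⁸ = P·diag(1, 256)·P⁻¹ = [[−3, −2048], [−1, −768]] · [[−3, 8], [1, −3]] = [[−2039, 6120], [−765, 2296]].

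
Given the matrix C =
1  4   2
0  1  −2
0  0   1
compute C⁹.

[[1, 36, −270], [0, 1, −18], [0, 0, 1]]

C = I + N where N = [[0, 4, 2], [0, 0, −2], [0, 0, 0]] is strictly upper-triangular, so N³ = 0.
(I + N)⁹ = I + 9·N + 36·N² = [[1, 36, −270], [0, 1, −18], [0, 0, 1]].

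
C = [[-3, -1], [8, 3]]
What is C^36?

C² = I (check: tr C = 0 and det C = -1), so C^36 = I since 36 is even.

[[1, 0], [0, 1]]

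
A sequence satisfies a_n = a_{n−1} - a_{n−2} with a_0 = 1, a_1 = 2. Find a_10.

-2

With companion matrix A = [[1, -1], [1, 0]], [a_n, a_{n−1}]ᵀ = A·[a_{n−1}, a_{n−2}]ᵀ, so [a_10, a_9]ᵀ = A⁹·[a_1, a_0]ᵀ.
A⁹ = [[-1, 0], [0, -1]], giving [a_10, a_9]ᵀ = [[-2], [-1]].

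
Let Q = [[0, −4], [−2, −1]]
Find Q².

[[8, 4], [2, 9]]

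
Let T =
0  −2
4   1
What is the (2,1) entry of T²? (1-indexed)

4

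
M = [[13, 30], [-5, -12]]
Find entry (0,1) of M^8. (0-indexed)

tr M = 1 and det M = -6, so the characteristic polynomial is λ² − (1)λ + (-6) with roots -2 and 3.
Eigenvectors give P = [[-2, -3], [1, 1]] with P⁻¹ = [[1, 3], [-1, -2]], and M = P·diag(-2, 3)·P⁻¹.
Then M^8 = P·diag(256, 6561)·P⁻¹ = [[-512, -19683], [256, 6561]] · [[1, 3], [-1, -2]] = [[19171, 37830], [-6305, -12354]].

37830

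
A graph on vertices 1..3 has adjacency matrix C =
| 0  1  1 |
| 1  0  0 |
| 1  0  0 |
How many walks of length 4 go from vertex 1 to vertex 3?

0

The number of length-4 walks from vertex 1 to vertex 3 is entry (1,3) of C^4, where C is the adjacency matrix.
C^2 = [[2, 0, 0], [0, 1, 1], [0, 1, 1]]
C^3 = [[0, 2, 2], [2, 0, 0], [2, 0, 0]]
C^4 = [[4, 0, 0], [0, 2, 2], [0, 2, 2]]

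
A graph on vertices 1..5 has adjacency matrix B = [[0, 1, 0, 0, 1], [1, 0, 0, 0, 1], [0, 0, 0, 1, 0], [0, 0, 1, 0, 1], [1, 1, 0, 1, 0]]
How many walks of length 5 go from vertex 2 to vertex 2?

12

The number of length-5 walks from vertex 2 to vertex 2 is entry (2,2) of B⁵, where B is the adjacency matrix.
B² = [[2, 1, 0, 1, 1], [1, 2, 0, 1, 1], [0, 0, 1, 0, 1], [1, 1, 0, 2, 0], [1, 1, 1, 0, 3]]
B³ = [[2, 3, 1, 1, 4], [3, 2, 1, 1, 4], [1, 1, 0, 2, 0], [1, 1, 2, 0, 4], [4, 4, 0, 4, 2]]
B⁴ = [[7, 6, 1, 5, 6], [6, 7, 1, 5, 6], [1, 1, 2, 0, 4], [5, 5, 0, 6, 2], [6, 6, 4, 2, 12]]
B⁵ = [[12, 13, 5, 7, 18], [13, 12, 5, 7, 18], [5, 5, 0, 6, 2], [7, 7, 6, 2, 16], [18, 18, 2, 16, 14]]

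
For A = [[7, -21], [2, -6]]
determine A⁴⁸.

[[7, -21], [2, -6]]

A² = A (a projection; rank 1, trace 1), so A⁴⁸ = A.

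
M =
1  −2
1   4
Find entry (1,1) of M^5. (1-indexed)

−179

tr M = 5 and det M = 6, so the characteristic polynomial is λ² − (5)λ + (6) with roots 3 and 2.
Eigenvectors give P = [[−1, 2], [1, −1]] with P⁻¹ = [[1, 2], [1, 1]], and M = P·diag(3, 2)·P⁻¹.
Then M^5 = P·diag(243, 32)·P⁻¹ = [[−243, 64], [243, −32]] · [[1, 2], [1, 1]] = [[−179, −422], [211, 454]].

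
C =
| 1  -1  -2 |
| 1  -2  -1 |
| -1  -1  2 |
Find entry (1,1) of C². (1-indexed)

2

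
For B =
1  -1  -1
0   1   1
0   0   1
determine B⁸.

B = I + N where N = [[0, -1, -1], [0, 0, 1], [0, 0, 0]] is strictly upper-triangular, so N³ = 0.
(I + N)⁸ = I + 8·N + 28·N² = [[1, -8, -36], [0, 1, 8], [0, 0, 1]].

[[1, -8, -36], [0, 1, 8], [0, 0, 1]]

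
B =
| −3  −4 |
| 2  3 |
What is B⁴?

B² = I (check: tr B = 0 and det B = −1), so B⁴ = I since 4 is even.

[[1, 0], [0, 1]]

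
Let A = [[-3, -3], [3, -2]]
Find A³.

A² = [[0, 15], [-15, -5]]
A³ = [[45, -30], [30, 55]]

[[45, -30], [30, 55]]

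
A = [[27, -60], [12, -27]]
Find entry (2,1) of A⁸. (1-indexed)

0

tr A = 0 and det A = -9, so the characteristic polynomial is λ² − (0)λ + (-9) with roots -3 and 3.
Eigenvectors give P = [[-2, -5], [-1, -2]] with P⁻¹ = [[2, -5], [-1, 2]], and A = P·diag(-3, 3)·P⁻¹.
Then A⁸ = P·diag(6561, 6561)·P⁻¹ = [[-13122, -32805], [-6561, -13122]] · [[2, -5], [-1, 2]] = [[6561, 0], [0, 6561]].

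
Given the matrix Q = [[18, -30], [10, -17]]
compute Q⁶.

[[2724, -3990], [1330, -1931]]

tr Q = 1 and det Q = -6, so the characteristic polynomial is λ² − (1)λ + (-6) with roots 3 and -2.
Eigenvectors give P = [[2, -3], [1, -2]] with P⁻¹ = [[2, -3], [1, -2]], and Q = P·diag(3, -2)·P⁻¹.
Then Q⁶ = P·diag(729, 64)·P⁻¹ = [[1458, -192], [729, -128]] · [[2, -3], [1, -2]] = [[2724, -3990], [1330, -1931]].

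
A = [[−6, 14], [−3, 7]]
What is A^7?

[[−6, 14], [−3, 7]]

A² = A (a projection; rank 1, trace 1), so A^7 = A.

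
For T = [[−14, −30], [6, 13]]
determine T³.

[[−44, −90], [18, 37]]

tr T = −1 and det T = −2, so the characteristic polynomial is λ² − (−1)λ + (−2) with roots 1 and −2.
Eigenvectors give P = [[−2, 5], [1, −2]] with P⁻¹ = [[2, 5], [1, 2]], and T = P·diag(1, −2)·P⁻¹.
Then T³ = P·diag(1, −8)·P⁻¹ = [[−2, −40], [1, 16]] · [[2, 5], [1, 2]] = [[−44, −90], [18, 37]].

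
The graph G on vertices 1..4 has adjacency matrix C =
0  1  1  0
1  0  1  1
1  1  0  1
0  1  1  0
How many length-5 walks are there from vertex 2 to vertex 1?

29

The number of length-5 walks from vertex 2 to vertex 1 is entry (2,1) of C⁵, where C is the adjacency matrix.
C² = [[2, 1, 1, 2], [1, 3, 2, 1], [1, 2, 3, 1], [2, 1, 1, 2]]
C³ = [[2, 5, 5, 2], [5, 4, 5, 5], [5, 5, 4, 5], [2, 5, 5, 2]]
C⁴ = [[10, 9, 9, 10], [9, 15, 14, 9], [9, 14, 15, 9], [10, 9, 9, 10]]
C⁵ = [[18, 29, 29, 18], [29, 32, 33, 29], [29, 33, 32, 29], [18, 29, 29, 18]]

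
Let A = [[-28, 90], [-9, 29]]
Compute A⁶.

tr A = 1 and det A = -2, so the characteristic polynomial is λ² − (1)λ + (-2) with roots 2 and -1.
Eigenvectors give P = [[3, -10], [1, -3]] with P⁻¹ = [[-3, 10], [-1, 3]], and A = P·diag(2, -1)·P⁻¹.
Then A⁶ = P·diag(64, 1)·P⁻¹ = [[192, -10], [64, -3]] · [[-3, 10], [-1, 3]] = [[-566, 1890], [-189, 631]].

[[-566, 1890], [-189, 631]]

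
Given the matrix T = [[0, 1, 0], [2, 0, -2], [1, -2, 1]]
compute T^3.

T^2 = [[2, 0, -2], [-2, 6, -2], [-3, -1, 5]]
T^3 = [[-2, 6, -2], [10, 2, -14], [3, -13, 7]]

[[-2, 6, -2], [10, 2, -14], [3, -13, 7]]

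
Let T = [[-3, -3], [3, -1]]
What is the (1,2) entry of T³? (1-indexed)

T² = [[0, 12], [-12, -8]]
T³ = [[36, -12], [12, 44]]

-12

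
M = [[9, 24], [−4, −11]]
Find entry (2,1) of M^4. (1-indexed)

80

tr M = −2 and det M = −3, so the characteristic polynomial is λ² − (−2)λ + (−3) with roots −3 and 1.
Eigenvectors give P = [[−2, 3], [1, −1]] with P⁻¹ = [[1, 3], [1, 2]], and M = P·diag(−3, 1)·P⁻¹.
Then M^4 = P·diag(81, 1)·P⁻¹ = [[−162, 3], [81, −1]] · [[1, 3], [1, 2]] = [[−159, −480], [80, 241]].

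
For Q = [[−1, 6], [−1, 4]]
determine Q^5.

tr Q = 3 and det Q = 2, so the characteristic polynomial is λ² − (3)λ + (2) with roots 2 and 1.
Eigenvectors give P = [[2, 3], [1, 1]] with P⁻¹ = [[−1, 3], [1, −2]], and Q = P·diag(2, 1)·P⁻¹.
Then Q^5 = P·diag(32, 1)·P⁻¹ = [[64, 3], [32, 1]] · [[−1, 3], [1, −2]] = [[−61, 186], [−31, 94]].

[[−61, 186], [−31, 94]]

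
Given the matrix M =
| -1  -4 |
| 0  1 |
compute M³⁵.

[[-1, -4], [0, 1]]

M² = I (check: tr M = 0 and det M = -1), so M³⁵ = M since 35 is odd.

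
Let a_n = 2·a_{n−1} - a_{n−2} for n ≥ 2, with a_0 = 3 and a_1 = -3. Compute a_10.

With companion matrix T = [[2, -1], [1, 0]], [a_n, a_{n−1}]ᵀ = T·[a_{n−1}, a_{n−2}]ᵀ, so [a_10, a_9]ᵀ = T⁹·[a_1, a_0]ᵀ.
T⁹ = [[10, -9], [9, -8]], giving [a_10, a_9]ᵀ = [[-57], [-51]].

-57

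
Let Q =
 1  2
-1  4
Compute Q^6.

tr Q = 5 and det Q = 6, so the characteristic polynomial is λ² − (5)λ + (6) with roots 3 and 2.
Eigenvectors give P = [[1, 2], [1, 1]] with P⁻¹ = [[-1, 2], [1, -1]], and Q = P·diag(3, 2)·P⁻¹.
Then Q^6 = P·diag(729, 64)·P⁻¹ = [[729, 128], [729, 64]] · [[-1, 2], [1, -1]] = [[-601, 1330], [-665, 1394]].

[[-601, 1330], [-665, 1394]]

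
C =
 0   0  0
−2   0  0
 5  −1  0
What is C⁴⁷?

C is strictly triangular, hence nilpotent: C³ = 0, so C⁴⁷ = 0.

[[0, 0, 0], [0, 0, 0], [0, 0, 0]]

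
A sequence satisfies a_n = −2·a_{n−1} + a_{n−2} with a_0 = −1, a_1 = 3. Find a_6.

With companion matrix C = [[−2, 1], [1, 0]], [a_n, a_{n−1}]ᵀ = C·[a_{n−1}, a_{n−2}]ᵀ, so [a_6, a_5]ᵀ = C^5·[a_1, a_0]ᵀ.
C^5 = [[−70, 29], [29, −12]], giving [a_6, a_5]ᵀ = [[−239], [99]].

−239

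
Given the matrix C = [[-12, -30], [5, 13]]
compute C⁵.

tr C = 1 and det C = -6, so the characteristic polynomial is λ² − (1)λ + (-6) with roots -2 and 3.
Eigenvectors give P = [[-3, -2], [1, 1]] with P⁻¹ = [[-1, -2], [1, 3]], and C = P·diag(-2, 3)·P⁻¹.
Then C⁵ = P·diag(-32, 243)·P⁻¹ = [[96, -486], [-32, 243]] · [[-1, -2], [1, 3]] = [[-582, -1650], [275, 793]].

[[-582, -1650], [275, 793]]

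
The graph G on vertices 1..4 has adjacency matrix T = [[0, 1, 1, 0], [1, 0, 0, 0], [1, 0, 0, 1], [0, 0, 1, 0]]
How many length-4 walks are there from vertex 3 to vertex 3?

5

The number of length-4 walks from vertex 3 to vertex 3 is entry (3,3) of T^4, where T is the adjacency matrix.
T^2 = [[2, 0, 0, 1], [0, 1, 1, 0], [0, 1, 2, 0], [1, 0, 0, 1]]
T^3 = [[0, 2, 3, 0], [2, 0, 0, 1], [3, 0, 0, 2], [0, 1, 2, 0]]
T^4 = [[5, 0, 0, 3], [0, 2, 3, 0], [0, 3, 5, 0], [3, 0, 0, 2]]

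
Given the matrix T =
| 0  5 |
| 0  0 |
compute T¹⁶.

T is strictly triangular, hence nilpotent: T² = 0, so T¹⁶ = 0.

[[0, 0], [0, 0]]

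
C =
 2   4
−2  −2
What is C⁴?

[[16, 0], [0, 16]]

C² = [[−4, 0], [0, −4]]
C³ = [[−8, −16], [8, 8]]
C⁴ = [[16, 0], [0, 16]]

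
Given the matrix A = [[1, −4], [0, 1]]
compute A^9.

[[1, −36], [0, 1]]

A = I + N where N = [[0, −4], [0, 0]] is strictly upper-triangular, so N^2 = 0.
(I + N)^9 = I + 9·N = [[1, −36], [0, 1]].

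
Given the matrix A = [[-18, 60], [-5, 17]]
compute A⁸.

tr A = -1 and det A = -6, so the characteristic polynomial is λ² − (-1)λ + (-6) with roots -3 and 2.
Eigenvectors give P = [[-4, -3], [-1, -1]] with P⁻¹ = [[-1, 3], [1, -4]], and A = P·diag(-3, 2)·P⁻¹.
Then A⁸ = P·diag(6561, 256)·P⁻¹ = [[-26244, -768], [-6561, -256]] · [[-1, 3], [1, -4]] = [[25476, -75660], [6305, -18659]].

[[25476, -75660], [6305, -18659]]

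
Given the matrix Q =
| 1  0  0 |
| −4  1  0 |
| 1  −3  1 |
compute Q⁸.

Q = I + N where N = [[0, 0, 0], [−4, 0, 0], [1, −3, 0]] is strictly lower-triangular, so N³ = 0.
(I + N)⁸ = I + 8·N + 28·N² = [[1, 0, 0], [−32, 1, 0], [344, −24, 1]].

[[1, 0, 0], [−32, 1, 0], [344, −24, 1]]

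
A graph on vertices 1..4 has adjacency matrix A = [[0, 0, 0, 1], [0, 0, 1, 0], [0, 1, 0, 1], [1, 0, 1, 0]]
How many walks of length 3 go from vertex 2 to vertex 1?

1

The number of length-3 walks from vertex 2 to vertex 1 is entry (2,1) of A³, where A is the adjacency matrix.
A² = [[1, 0, 1, 0], [0, 1, 0, 1], [1, 0, 2, 0], [0, 1, 0, 2]]
A³ = [[0, 1, 0, 2], [1, 0, 2, 0], [0, 2, 0, 3], [2, 0, 3, 0]]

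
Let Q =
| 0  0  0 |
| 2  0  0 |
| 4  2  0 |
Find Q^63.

Q is strictly triangular, hence nilpotent: Q^3 = 0, so Q^63 = 0.

[[0, 0, 0], [0, 0, 0], [0, 0, 0]]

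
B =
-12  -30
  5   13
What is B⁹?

[[-40902, -121170], [20195, 60073]]

tr B = 1 and det B = -6, so the characteristic polynomial is λ² − (1)λ + (-6) with roots 3 and -2.
Eigenvectors give P = [[2, 3], [-1, -1]] with P⁻¹ = [[-1, -3], [1, 2]], and B = P·diag(3, -2)·P⁻¹.
Then B⁹ = P·diag(19683, -512)·P⁻¹ = [[39366, -1536], [-19683, 512]] · [[-1, -3], [1, 2]] = [[-40902, -121170], [20195, 60073]].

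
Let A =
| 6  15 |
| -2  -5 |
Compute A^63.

A² = A (a projection; rank 1, trace 1), so A^63 = A.

[[6, 15], [-2, -5]]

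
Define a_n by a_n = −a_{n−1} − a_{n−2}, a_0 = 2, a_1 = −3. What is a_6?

With companion matrix C = [[−1, −1], [1, 0]], [a_n, a_{n−1}]ᵀ = C·[a_{n−1}, a_{n−2}]ᵀ, so [a_6, a_5]ᵀ = C⁵·[a_1, a_0]ᵀ.
C⁵ = [[0, 1], [−1, −1]], giving [a_6, a_5]ᵀ = [[2], [1]].

2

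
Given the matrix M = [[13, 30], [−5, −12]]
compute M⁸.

[[19171, 37830], [−6305, −12354]]

tr M = 1 and det M = −6, so the characteristic polynomial is λ² − (1)λ + (−6) with roots 3 and −2.
Eigenvectors give P = [[3, −2], [−1, 1]] with P⁻¹ = [[1, 2], [1, 3]], and M = P·diag(3, −2)·P⁻¹.
Then M⁸ = P·diag(6561, 256)·P⁻¹ = [[19683, −512], [−6561, 256]] · [[1, 2], [1, 3]] = [[19171, 37830], [−6305, −12354]].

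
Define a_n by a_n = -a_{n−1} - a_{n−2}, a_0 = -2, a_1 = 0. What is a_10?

0

With companion matrix Q = [[-1, -1], [1, 0]], [a_n, a_{n−1}]ᵀ = Q·[a_{n−1}, a_{n−2}]ᵀ, so [a_10, a_9]ᵀ = Q⁹·[a_1, a_0]ᵀ.
Q⁹ = [[1, 0], [0, 1]], giving [a_10, a_9]ᵀ = [[0], [-2]].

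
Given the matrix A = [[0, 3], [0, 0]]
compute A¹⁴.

[[0, 0], [0, 0]]

A is strictly triangular, hence nilpotent: A² = 0, so A¹⁴ = 0.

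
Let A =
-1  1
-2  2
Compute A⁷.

A² = A (a projection; rank 1, trace 1), so A⁷ = A.

[[-1, 1], [-2, 2]]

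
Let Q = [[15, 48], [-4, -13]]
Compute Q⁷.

tr Q = 2 and det Q = -3, so the characteristic polynomial is λ² − (2)λ + (-3) with roots 3 and -1.
Eigenvectors give P = [[4, 3], [-1, -1]] with P⁻¹ = [[1, 3], [-1, -4]], and Q = P·diag(3, -1)·P⁻¹.
Then Q⁷ = P·diag(2187, -1)·P⁻¹ = [[8748, -3], [-2187, 1]] · [[1, 3], [-1, -4]] = [[8751, 26256], [-2188, -6565]].

[[8751, 26256], [-2188, -6565]]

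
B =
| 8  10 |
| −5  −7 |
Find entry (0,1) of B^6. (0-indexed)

tr B = 1 and det B = −6, so the characteristic polynomial is λ² − (1)λ + (−6) with roots 3 and −2.
Eigenvectors give P = [[−2, −1], [1, 1]] with P⁻¹ = [[−1, −1], [1, 2]], and B = P·diag(3, −2)·P⁻¹.
Then B^6 = P·diag(729, 64)·P⁻¹ = [[−1458, −64], [729, 64]] · [[−1, −1], [1, 2]] = [[1394, 1330], [−665, −601]].

1330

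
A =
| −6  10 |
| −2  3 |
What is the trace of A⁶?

65

tr A = −3 and det A = 2, so the characteristic polynomial is λ² − (−3)λ + (2) with roots −1 and −2.
Eigenvectors give P = [[−2, −5], [−1, −2]] with P⁻¹ = [[2, −5], [−1, 2]], and A = P·diag(−1, −2)·P⁻¹.
Then A⁶ = P·diag(1, 64)·P⁻¹ = [[−2, −320], [−1, −128]] · [[2, −5], [−1, 2]] = [[316, −630], [126, −251]].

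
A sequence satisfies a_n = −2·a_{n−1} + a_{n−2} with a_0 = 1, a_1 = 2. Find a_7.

With companion matrix C = [[−2, 1], [1, 0]], [a_n, a_{n−1}]ᵀ = C·[a_{n−1}, a_{n−2}]ᵀ, so [a_7, a_6]ᵀ = C⁶·[a_1, a_0]ᵀ.
C⁶ = [[169, −70], [−70, 29]], giving [a_7, a_6]ᵀ = [[268], [−111]].

268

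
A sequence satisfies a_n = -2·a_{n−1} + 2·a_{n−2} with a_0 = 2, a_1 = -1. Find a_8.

2208

With companion matrix C = [[-2, 2], [1, 0]], [a_n, a_{n−1}]ᵀ = C·[a_{n−1}, a_{n−2}]ᵀ, so [a_8, a_7]ᵀ = C⁷·[a_1, a_0]ᵀ.
C⁷ = [[-896, 656], [328, -240]], giving [a_8, a_7]ᵀ = [[2208], [-808]].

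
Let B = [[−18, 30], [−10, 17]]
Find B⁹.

tr B = −1 and det B = −6, so the characteristic polynomial is λ² − (−1)λ + (−6) with roots −3 and 2.
Eigenvectors give P = [[2, 3], [1, 2]] with P⁻¹ = [[2, −3], [−1, 2]], and B = P·diag(−3, 2)·P⁻¹.
Then B⁹ = P·diag(−19683, 512)·P⁻¹ = [[−39366, 1536], [−19683, 1024]] · [[2, −3], [−1, 2]] = [[−80268, 121170], [−40390, 61097]].

[[−80268, 121170], [−40390, 61097]]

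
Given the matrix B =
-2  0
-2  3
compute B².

[[4, 0], [-2, 9]]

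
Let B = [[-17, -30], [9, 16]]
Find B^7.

[[-773, -1290], [387, 646]]

tr B = -1 and det B = -2, so the characteristic polynomial is λ² − (-1)λ + (-2) with roots 1 and -2.
Eigenvectors give P = [[5, -2], [-3, 1]] with P⁻¹ = [[-1, -2], [-3, -5]], and B = P·diag(1, -2)·P⁻¹.
Then B^7 = P·diag(1, -128)·P⁻¹ = [[5, 256], [-3, -128]] · [[-1, -2], [-3, -5]] = [[-773, -1290], [387, 646]].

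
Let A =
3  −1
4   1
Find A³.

A² = [[5, −4], [16, −3]]
A³ = [[−1, −9], [36, −19]]

[[−1, −9], [36, −19]]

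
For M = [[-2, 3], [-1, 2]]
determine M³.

[[-2, 3], [-1, 2]]

M² = I (check: tr M = 0 and det M = -1), so M³ = M since 3 is odd.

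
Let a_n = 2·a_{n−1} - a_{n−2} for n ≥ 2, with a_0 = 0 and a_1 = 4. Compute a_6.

24

With companion matrix Q = [[2, -1], [1, 0]], [a_n, a_{n−1}]ᵀ = Q·[a_{n−1}, a_{n−2}]ᵀ, so [a_6, a_5]ᵀ = Q^5·[a_1, a_0]ᵀ.
Q^5 = [[6, -5], [5, -4]], giving [a_6, a_5]ᵀ = [[24], [20]].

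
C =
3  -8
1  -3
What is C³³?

C² = I (check: tr C = 0 and det C = -1), so C³³ = C since 33 is odd.

[[3, -8], [1, -3]]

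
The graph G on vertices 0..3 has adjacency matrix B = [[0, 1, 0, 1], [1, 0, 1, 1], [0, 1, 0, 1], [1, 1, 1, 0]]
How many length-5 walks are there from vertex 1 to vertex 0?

29

The number of length-5 walks from vertex 1 to vertex 0 is entry (1,0) of B⁵, where B is the adjacency matrix.
B² = [[2, 1, 2, 1], [1, 3, 1, 2], [2, 1, 2, 1], [1, 2, 1, 3]]
B³ = [[2, 5, 2, 5], [5, 4, 5, 5], [2, 5, 2, 5], [5, 5, 5, 4]]
B⁴ = [[10, 9, 10, 9], [9, 15, 9, 14], [10, 9, 10, 9], [9, 14, 9, 15]]
B⁵ = [[18, 29, 18, 29], [29, 32, 29, 33], [18, 29, 18, 29], [29, 33, 29, 32]]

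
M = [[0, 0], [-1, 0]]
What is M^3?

M is strictly triangular, hence nilpotent: M^2 = 0, so M^3 = 0.

[[0, 0], [0, 0]]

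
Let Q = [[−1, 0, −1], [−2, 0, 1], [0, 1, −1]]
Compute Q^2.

[[1, −1, 2], [2, 1, 1], [−2, −1, 2]]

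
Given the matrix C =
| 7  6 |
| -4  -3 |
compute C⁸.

tr C = 4 and det C = 3, so the characteristic polynomial is λ² − (4)λ + (3) with roots 1 and 3.
Eigenvectors give P = [[-1, 3], [1, -2]] with P⁻¹ = [[2, 3], [1, 1]], and C = P·diag(1, 3)·P⁻¹.
Then C⁸ = P·diag(1, 6561)·P⁻¹ = [[-1, 19683], [1, -13122]] · [[2, 3], [1, 1]] = [[19681, 19680], [-13120, -13119]].

[[19681, 19680], [-13120, -13119]]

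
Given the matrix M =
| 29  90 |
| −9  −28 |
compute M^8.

[[2551, 7650], [−765, −2294]]

tr M = 1 and det M = −2, so the characteristic polynomial is λ² − (1)λ + (−2) with roots 2 and −1.
Eigenvectors give P = [[−10, −3], [3, 1]] with P⁻¹ = [[−1, −3], [3, 10]], and M = P·diag(2, −1)·P⁻¹.
Then M^8 = P·diag(256, 1)·P⁻¹ = [[−2560, −3], [768, 1]] · [[−1, −3], [3, 10]] = [[2551, 7650], [−765, −2294]].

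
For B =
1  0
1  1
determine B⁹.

B = I + N where N = [[0, 0], [1, 0]] is strictly lower-triangular, so N² = 0.
(I + N)⁹ = I + 9·N = [[1, 0], [9, 1]].

[[1, 0], [9, 1]]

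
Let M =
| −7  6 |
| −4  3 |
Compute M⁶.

tr M = −4 and det M = 3, so the characteristic polynomial is λ² − (−4)λ + (3) with roots −1 and −3.
Eigenvectors give P = [[1, 3], [1, 2]] with P⁻¹ = [[−2, 3], [1, −1]], and M = P·diag(−1, −3)·P⁻¹.
Then M⁶ = P·diag(1, 729)·P⁻¹ = [[1, 2187], [1, 1458]] · [[−2, 3], [1, −1]] = [[2185, −2184], [1456, −1455]].

[[2185, −2184], [1456, −1455]]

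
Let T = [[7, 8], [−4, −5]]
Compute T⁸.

tr T = 2 and det T = −3, so the characteristic polynomial is λ² − (2)λ + (−3) with roots 3 and −1.
Eigenvectors give P = [[−2, −1], [1, 1]] with P⁻¹ = [[−1, −1], [1, 2]], and T = P·diag(3, −1)·P⁻¹.
Then T⁸ = P·diag(6561, 1)·P⁻¹ = [[−13122, −1], [6561, 1]] · [[−1, −1], [1, 2]] = [[13121, 13120], [−6560, −6559]].

[[13121, 13120], [−6560, −6559]]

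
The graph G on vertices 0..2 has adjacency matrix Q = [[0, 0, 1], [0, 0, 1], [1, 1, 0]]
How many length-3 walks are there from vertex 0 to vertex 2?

2

The number of length-3 walks from vertex 0 to vertex 2 is entry (0,2) of Q^3, where Q is the adjacency matrix.
Q^2 = [[1, 1, 0], [1, 1, 0], [0, 0, 2]]
Q^3 = [[0, 0, 2], [0, 0, 2], [2, 2, 0]]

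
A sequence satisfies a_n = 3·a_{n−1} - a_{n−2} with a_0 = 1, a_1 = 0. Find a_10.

-2584

With companion matrix B = [[3, -1], [1, 0]], [a_n, a_{n−1}]ᵀ = B·[a_{n−1}, a_{n−2}]ᵀ, so [a_10, a_9]ᵀ = B^9·[a_1, a_0]ᵀ.
B^9 = [[6765, -2584], [2584, -987]], giving [a_10, a_9]ᵀ = [[-2584], [-987]].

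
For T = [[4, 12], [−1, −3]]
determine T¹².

T² = T (a projection; rank 1, trace 1), so T¹² = T.

[[4, 12], [−1, −3]]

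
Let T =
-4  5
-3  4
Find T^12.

[[1, 0], [0, 1]]

T² = I (check: tr T = 0 and det T = -1), so T^12 = I since 12 is even.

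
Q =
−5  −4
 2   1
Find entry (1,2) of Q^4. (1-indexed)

tr Q = −4 and det Q = 3, so the characteristic polynomial is λ² − (−4)λ + (3) with roots −3 and −1.
Eigenvectors give P = [[2, 1], [−1, −1]] with P⁻¹ = [[1, 1], [−1, −2]], and Q = P·diag(−3, −1)·P⁻¹.
Then Q^4 = P·diag(81, 1)·P⁻¹ = [[162, 1], [−81, −1]] · [[1, 1], [−1, −2]] = [[161, 160], [−80, −79]].

160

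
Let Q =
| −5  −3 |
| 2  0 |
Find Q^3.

tr Q = −5 and det Q = 6, so the characteristic polynomial is λ² − (−5)λ + (6) with roots −2 and −3.
Eigenvectors give P = [[−1, 3], [1, −2]] with P⁻¹ = [[2, 3], [1, 1]], and Q = P·diag(−2, −3)·P⁻¹.
Then Q^3 = P·diag(−8, −27)·P⁻¹ = [[8, −81], [−8, 54]] · [[2, 3], [1, 1]] = [[−65, −57], [38, 30]].

[[−65, −57], [38, 30]]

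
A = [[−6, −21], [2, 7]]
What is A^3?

A² = A (a projection; rank 1, trace 1), so A^3 = A.

[[−6, −21], [2, 7]]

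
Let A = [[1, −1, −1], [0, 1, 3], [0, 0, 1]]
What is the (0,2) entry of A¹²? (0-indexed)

A = I + N where N = [[0, −1, −1], [0, 0, 3], [0, 0, 0]] is strictly upper-triangular, so N³ = 0.
(I + N)¹² = I + 12·N + 66·N² = [[1, −12, −210], [0, 1, 36], [0, 0, 1]].

−210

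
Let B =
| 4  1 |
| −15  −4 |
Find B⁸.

[[1, 0], [0, 1]]

B² = I (check: tr B = 0 and det B = −1), so B⁸ = I since 8 is even.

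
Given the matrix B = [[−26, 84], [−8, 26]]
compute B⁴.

tr B = 0 and det B = −4, so the characteristic polynomial is λ² − (0)λ + (−4) with roots 2 and −2.
Eigenvectors give P = [[−3, 7], [−1, 2]] with P⁻¹ = [[2, −7], [1, −3]], and B = P·diag(2, −2)·P⁻¹.
Then B⁴ = P·diag(16, 16)·P⁻¹ = [[−48, 112], [−16, 32]] · [[2, −7], [1, −3]] = [[16, 0], [0, 16]].

[[16, 0], [0, 16]]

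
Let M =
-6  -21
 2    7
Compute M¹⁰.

M² = M (a projection; rank 1, trace 1), so M¹⁰ = M.

[[-6, -21], [2, 7]]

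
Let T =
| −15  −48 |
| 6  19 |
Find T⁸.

tr T = 4 and det T = 3, so the characteristic polynomial is λ² − (4)λ + (3) with roots 1 and 3.
Eigenvectors give P = [[−3, −8], [1, 3]] with P⁻¹ = [[−3, −8], [1, 3]], and T = P·diag(1, 3)·P⁻¹.
Then T⁸ = P·diag(1, 6561)·P⁻¹ = [[−3, −52488], [1, 19683]] · [[−3, −8], [1, 3]] = [[−52479, −157440], [19680, 59041]].

[[−52479, −157440], [19680, 59041]]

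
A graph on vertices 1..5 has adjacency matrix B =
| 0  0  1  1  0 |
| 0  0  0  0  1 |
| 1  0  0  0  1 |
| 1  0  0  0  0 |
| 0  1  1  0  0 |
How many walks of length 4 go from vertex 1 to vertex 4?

0

The number of length-4 walks from vertex 1 to vertex 4 is entry (1,4) of B^4, where B is the adjacency matrix.
B^2 = [[2, 0, 0, 0, 1], [0, 1, 1, 0, 0], [0, 1, 2, 1, 0], [0, 0, 1, 1, 0], [1, 0, 0, 0, 2]]
B^3 = [[0, 1, 3, 2, 0], [1, 0, 0, 0, 2], [3, 0, 0, 0, 3], [2, 0, 0, 0, 1], [0, 2, 3, 1, 0]]
B^4 = [[5, 0, 0, 0, 4], [0, 2, 3, 1, 0], [0, 3, 6, 3, 0], [0, 1, 3, 2, 0], [4, 0, 0, 0, 5]]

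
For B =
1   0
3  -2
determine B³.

[[1, 0], [9, -8]]

tr B = -1 and det B = -2, so the characteristic polynomial is λ² − (-1)λ + (-2) with roots -2 and 1.
Eigenvectors give P = [[0, -1], [1, -1]] with P⁻¹ = [[-1, 1], [-1, 0]], and B = P·diag(-2, 1)·P⁻¹.
Then B³ = P·diag(-8, 1)·P⁻¹ = [[0, -1], [-8, -1]] · [[-1, 1], [-1, 0]] = [[1, 0], [9, -8]].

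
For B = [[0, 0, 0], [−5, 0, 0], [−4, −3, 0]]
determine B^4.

B is strictly triangular, hence nilpotent: B^3 = 0, so B^4 = 0.

[[0, 0, 0], [0, 0, 0], [0, 0, 0]]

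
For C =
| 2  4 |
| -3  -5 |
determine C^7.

tr C = -3 and det C = 2, so the characteristic polynomial is λ² − (-3)λ + (2) with roots -2 and -1.
Eigenvectors give P = [[1, 4], [-1, -3]] with P⁻¹ = [[-3, -4], [1, 1]], and C = P·diag(-2, -1)·P⁻¹.
Then C^7 = P·diag(-128, -1)·P⁻¹ = [[-128, -4], [128, 3]] · [[-3, -4], [1, 1]] = [[380, 508], [-381, -509]].

[[380, 508], [-381, -509]]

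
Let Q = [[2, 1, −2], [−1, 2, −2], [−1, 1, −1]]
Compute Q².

[[5, 2, −4], [−2, 1, 0], [−2, 0, 1]]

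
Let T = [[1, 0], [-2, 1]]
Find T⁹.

T = I + N where N = [[0, 0], [-2, 0]] is strictly lower-triangular, so N² = 0.
(I + N)⁹ = I + 9·N = [[1, 0], [-18, 1]].

[[1, 0], [-18, 1]]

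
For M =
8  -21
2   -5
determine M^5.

[[218, -651], [62, -185]]

tr M = 3 and det M = 2, so the characteristic polynomial is λ² − (3)λ + (2) with roots 1 and 2.
Eigenvectors give P = [[3, 7], [1, 2]] with P⁻¹ = [[-2, 7], [1, -3]], and M = P·diag(1, 2)·P⁻¹.
Then M^5 = P·diag(1, 32)·P⁻¹ = [[3, 224], [1, 64]] · [[-2, 7], [1, -3]] = [[218, -651], [62, -185]].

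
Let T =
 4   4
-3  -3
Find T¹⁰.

[[4, 4], [-3, -3]]

T² = T (a projection; rank 1, trace 1), so T¹⁰ = T.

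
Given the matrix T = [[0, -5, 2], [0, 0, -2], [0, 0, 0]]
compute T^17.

[[0, 0, 0], [0, 0, 0], [0, 0, 0]]

T is strictly triangular, hence nilpotent: T^3 = 0, so T^17 = 0.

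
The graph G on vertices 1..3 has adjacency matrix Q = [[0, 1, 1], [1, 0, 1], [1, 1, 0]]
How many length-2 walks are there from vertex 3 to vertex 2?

1

The number of length-2 walks from vertex 3 to vertex 2 is entry (3,2) of Q², where Q is the adjacency matrix.
Q² = [[2, 1, 1], [1, 2, 1], [1, 1, 2]]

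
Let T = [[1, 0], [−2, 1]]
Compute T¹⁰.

T = I + N where N = [[0, 0], [−2, 0]] is strictly lower-triangular, so N² = 0.
(I + N)¹⁰ = I + 10·N = [[1, 0], [−20, 1]].

[[1, 0], [−20, 1]]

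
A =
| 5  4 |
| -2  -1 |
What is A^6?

tr A = 4 and det A = 3, so the characteristic polynomial is λ² − (4)λ + (3) with roots 1 and 3.
Eigenvectors give P = [[-1, -2], [1, 1]] with P⁻¹ = [[1, 2], [-1, -1]], and A = P·diag(1, 3)·P⁻¹.
Then A^6 = P·diag(1, 729)·P⁻¹ = [[-1, -1458], [1, 729]] · [[1, 2], [-1, -1]] = [[1457, 1456], [-728, -727]].

[[1457, 1456], [-728, -727]]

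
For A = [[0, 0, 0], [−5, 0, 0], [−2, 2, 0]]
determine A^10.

A is strictly triangular, hence nilpotent: A^3 = 0, so A^10 = 0.

[[0, 0, 0], [0, 0, 0], [0, 0, 0]]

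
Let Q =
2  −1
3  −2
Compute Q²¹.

[[2, −1], [3, −2]]

Q² = I (check: tr Q = 0 and det Q = −1), so Q²¹ = Q since 21 is odd.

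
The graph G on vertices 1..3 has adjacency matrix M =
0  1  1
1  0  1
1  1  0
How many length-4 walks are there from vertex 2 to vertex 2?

6

The number of length-4 walks from vertex 2 to vertex 2 is entry (2,2) of M^4, where M is the adjacency matrix.
M^2 = [[2, 1, 1], [1, 2, 1], [1, 1, 2]]
M^3 = [[2, 3, 3], [3, 2, 3], [3, 3, 2]]
M^4 = [[6, 5, 5], [5, 6, 5], [5, 5, 6]]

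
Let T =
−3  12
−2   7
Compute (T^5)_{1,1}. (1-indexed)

−483

tr T = 4 and det T = 3, so the characteristic polynomial is λ² − (4)λ + (3) with roots 3 and 1.
Eigenvectors give P = [[2, 3], [1, 1]] with P⁻¹ = [[−1, 3], [1, −2]], and T = P·diag(3, 1)·P⁻¹.
Then T^5 = P·diag(243, 1)·P⁻¹ = [[486, 3], [243, 1]] · [[−1, 3], [1, −2]] = [[−483, 1452], [−242, 727]].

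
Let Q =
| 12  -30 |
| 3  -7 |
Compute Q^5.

tr Q = 5 and det Q = 6, so the characteristic polynomial is λ² − (5)λ + (6) with roots 2 and 3.
Eigenvectors give P = [[3, 10], [1, 3]] with P⁻¹ = [[-3, 10], [1, -3]], and Q = P·diag(2, 3)·P⁻¹.
Then Q^5 = P·diag(32, 243)·P⁻¹ = [[96, 2430], [32, 729]] · [[-3, 10], [1, -3]] = [[2142, -6330], [633, -1867]].

[[2142, -6330], [633, -1867]]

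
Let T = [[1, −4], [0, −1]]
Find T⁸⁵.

T² = I (check: tr T = 0 and det T = −1), so T⁸⁵ = T since 85 is odd.

[[1, −4], [0, −1]]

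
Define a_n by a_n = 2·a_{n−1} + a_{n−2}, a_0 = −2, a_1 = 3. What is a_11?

12467

With companion matrix A = [[2, 1], [1, 0]], [a_n, a_{n−1}]ᵀ = A·[a_{n−1}, a_{n−2}]ᵀ, so [a_11, a_10]ᵀ = A¹⁰·[a_1, a_0]ᵀ.
A¹⁰ = [[5741, 2378], [2378, 985]], giving [a_11, a_10]ᵀ = [[12467], [5164]].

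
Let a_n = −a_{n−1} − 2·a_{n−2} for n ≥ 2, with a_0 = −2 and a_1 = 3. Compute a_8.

With companion matrix T = [[−1, −2], [1, 0]], [a_n, a_{n−1}]ᵀ = T·[a_{n−1}, a_{n−2}]ᵀ, so [a_8, a_7]ᵀ = T⁷·[a_1, a_0]ᵀ.
T⁷ = [[3, −14], [7, 10]], giving [a_8, a_7]ᵀ = [[37], [1]].

37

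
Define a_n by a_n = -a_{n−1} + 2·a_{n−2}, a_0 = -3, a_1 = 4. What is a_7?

With companion matrix M = [[-1, 2], [1, 0]], [a_n, a_{n−1}]ᵀ = M·[a_{n−1}, a_{n−2}]ᵀ, so [a_7, a_6]ᵀ = M⁶·[a_1, a_0]ᵀ.
M⁶ = [[43, -42], [-21, 22]], giving [a_7, a_6]ᵀ = [[298], [-150]].

298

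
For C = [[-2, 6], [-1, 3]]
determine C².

C² = C (a projection; rank 1, trace 1), so C² = C.

[[-2, 6], [-1, 3]]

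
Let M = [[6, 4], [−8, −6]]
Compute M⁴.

tr M = 0 and det M = −4, so the characteristic polynomial is λ² − (0)λ + (−4) with roots −2 and 2.
Eigenvectors give P = [[−1, −1], [2, 1]] with P⁻¹ = [[1, 1], [−2, −1]], and M = P·diag(−2, 2)·P⁻¹.
Then M⁴ = P·diag(16, 16)·P⁻¹ = [[−16, −16], [32, 16]] · [[1, 1], [−2, −1]] = [[16, 0], [0, 16]].

[[16, 0], [0, 16]]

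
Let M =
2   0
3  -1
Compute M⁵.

tr M = 1 and det M = -2, so the characteristic polynomial is λ² − (1)λ + (-2) with roots -1 and 2.
Eigenvectors give P = [[0, 1], [-1, 1]] with P⁻¹ = [[1, -1], [1, 0]], and M = P·diag(-1, 2)·P⁻¹.
Then M⁵ = P·diag(-1, 32)·P⁻¹ = [[0, 32], [1, 32]] · [[1, -1], [1, 0]] = [[32, 0], [33, -1]].

[[32, 0], [33, -1]]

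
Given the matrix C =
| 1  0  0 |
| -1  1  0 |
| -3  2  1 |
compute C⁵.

C = I + N where N = [[0, 0, 0], [-1, 0, 0], [-3, 2, 0]] is strictly lower-triangular, so N³ = 0.
(I + N)⁵ = I + 5·N + 10·N² = [[1, 0, 0], [-5, 1, 0], [-35, 10, 1]].

[[1, 0, 0], [-5, 1, 0], [-35, 10, 1]]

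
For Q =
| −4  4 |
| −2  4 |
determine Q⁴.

[[64, 0], [0, 64]]

Q² = [[8, 0], [0, 8]]
Q³ = [[−32, 32], [−16, 32]]
Q⁴ = [[64, 0], [0, 64]]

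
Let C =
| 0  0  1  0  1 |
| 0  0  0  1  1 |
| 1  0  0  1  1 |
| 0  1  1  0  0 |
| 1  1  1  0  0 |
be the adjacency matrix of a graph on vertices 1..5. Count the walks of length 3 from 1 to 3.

The number of length-3 walks from vertex 1 to vertex 3 is entry (1,3) of C³, where C is the adjacency matrix.
C² = [[2, 1, 1, 1, 1], [1, 2, 2, 0, 0], [1, 2, 3, 0, 1], [1, 0, 0, 2, 2], [1, 0, 1, 2, 3]]
C³ = [[2, 2, 4, 2, 4], [2, 0, 1, 4, 5], [4, 1, 2, 5, 6], [2, 4, 5, 0, 1], [4, 5, 6, 1, 2]]

4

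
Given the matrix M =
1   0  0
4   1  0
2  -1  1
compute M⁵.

[[1, 0, 0], [20, 1, 0], [-30, -5, 1]]

M = I + N where N = [[0, 0, 0], [4, 0, 0], [2, -1, 0]] is strictly lower-triangular, so N³ = 0.
(I + N)⁵ = I + 5·N + 10·N² = [[1, 0, 0], [20, 1, 0], [-30, -5, 1]].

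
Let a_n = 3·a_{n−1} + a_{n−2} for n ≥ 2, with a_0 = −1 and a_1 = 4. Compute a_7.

4396

With companion matrix Q = [[3, 1], [1, 0]], [a_n, a_{n−1}]ᵀ = Q·[a_{n−1}, a_{n−2}]ᵀ, so [a_7, a_6]ᵀ = Q⁶·[a_1, a_0]ᵀ.
Q⁶ = [[1189, 360], [360, 109]], giving [a_7, a_6]ᵀ = [[4396], [1331]].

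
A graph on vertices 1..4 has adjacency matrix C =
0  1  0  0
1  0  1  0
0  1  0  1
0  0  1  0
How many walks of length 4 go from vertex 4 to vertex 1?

The number of length-4 walks from vertex 4 to vertex 1 is entry (4,1) of C^4, where C is the adjacency matrix.
C^2 = [[1, 0, 1, 0], [0, 2, 0, 1], [1, 0, 2, 0], [0, 1, 0, 1]]
C^3 = [[0, 2, 0, 1], [2, 0, 3, 0], [0, 3, 0, 2], [1, 0, 2, 0]]
C^4 = [[2, 0, 3, 0], [0, 5, 0, 3], [3, 0, 5, 0], [0, 3, 0, 2]]

0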